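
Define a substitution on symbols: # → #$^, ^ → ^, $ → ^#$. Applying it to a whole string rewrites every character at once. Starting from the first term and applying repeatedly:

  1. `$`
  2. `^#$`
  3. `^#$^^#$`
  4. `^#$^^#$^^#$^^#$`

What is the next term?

Replace each of the 15 characters of ^#$^^#$^^#$^^#$ in place — ^ #$^ ^#$ ^ ^ #$^ ^#$ ^ ^ #$^ ^#$ ^ ^ #$^ ^#$ — and concatenate.

^#$^^#$^^#$^^#$^^#$^^#$^^#$^^#$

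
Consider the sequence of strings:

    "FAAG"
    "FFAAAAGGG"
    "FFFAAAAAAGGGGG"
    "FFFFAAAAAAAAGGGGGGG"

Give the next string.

FFFFFAAAAAAAAAAGGGGGGGGG

Reading off run lengths: F runs 1, 2, 3, 4; A runs 2, 4, 6, 8; G runs 1, 3, 5, 7 — each is linear in n (n = 1, 2, …).
At n = 5 the blocks have lengths 5, 10, 9.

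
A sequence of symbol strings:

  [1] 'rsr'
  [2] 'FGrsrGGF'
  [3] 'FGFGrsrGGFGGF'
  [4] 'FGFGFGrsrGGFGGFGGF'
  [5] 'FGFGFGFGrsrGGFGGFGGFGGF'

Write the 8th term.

FGFGFGFGFGFGFGrsrGGFGGFGGFGGFGGFGGFGGF

Every step adds FG to the front and GGF to the end of the previous string.
From FGFGFGFGrsrGGFGGFGGFGGF, 3 further steps: FGFGFGFGrsrGGFGGFGGFGGF → FGFGFGFGFGrsrGGFGGFGGFGGFGGF → FGFGFGFGFGFGrsrGGFGGFGGFGGFGGFGGF → (answer).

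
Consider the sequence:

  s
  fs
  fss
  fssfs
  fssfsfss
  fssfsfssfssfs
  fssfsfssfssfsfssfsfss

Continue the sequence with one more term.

fssfsfssfssfsfssfsfssfssfsfssfssfs

From term 3 onward, concatenate the last term with the second-to-last: fs·s = fss, fss·fs = fssfs, …
The next term joins fssfsfssfssfsfssfsfss and fssfsfssfssfs.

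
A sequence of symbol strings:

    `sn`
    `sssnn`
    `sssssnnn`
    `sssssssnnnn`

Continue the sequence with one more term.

Term n consists of 2n-1 s's, followed by n n's (n = 1, 2, …).
For the next term, n = 5, so the run lengths are 9, 5.

sssssssssnnnnn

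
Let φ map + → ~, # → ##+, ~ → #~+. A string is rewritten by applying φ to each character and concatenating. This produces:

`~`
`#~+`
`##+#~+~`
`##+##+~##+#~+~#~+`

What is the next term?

Replace each of the 17 characters of ##+##+~##+#~+~#~+ in place — ##+ ##+ ~ ##+ ##+ ~ #~+ ##+ ##+ ~ ##+ #~+ ~ #~+ ##+ #~+ ~ — and concatenate.

##+##+~##+##+~#~+##+##+~##+#~+~#~+##+#~+~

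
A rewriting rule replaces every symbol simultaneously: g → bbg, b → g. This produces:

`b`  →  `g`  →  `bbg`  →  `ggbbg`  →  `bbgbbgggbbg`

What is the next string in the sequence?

Apply φ to bbgbbgggbbg symbol by symbol: b→g, b→g, g→bbg, b→g, b→g, g→bbg, g→bbg, g→bbg, b→g, b→g, g→bbg; joined: g g bbg g g bbg bbg bbg g g bbg.

ggbbgggbbgbbgbbgggbbg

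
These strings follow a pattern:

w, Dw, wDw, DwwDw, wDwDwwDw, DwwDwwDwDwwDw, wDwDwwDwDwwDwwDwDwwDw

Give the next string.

DwwDwwDwDwwDwwDwDwwDwDwwDwwDwDwwDw

From term 3 onward, concatenate the second-to-last term with the last: w·Dw = wDw, Dw·wDw = DwwDw, …
The next term joins DwwDwwDwDwwDw and wDwDwwDwDwwDwwDwDwwDw.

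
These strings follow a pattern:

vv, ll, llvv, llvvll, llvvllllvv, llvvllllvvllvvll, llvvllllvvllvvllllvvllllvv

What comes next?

llvvllllvvllvvllllvvllllvvllvvllllvvllvvll

Each term (from the third on) is the previous term followed by the one before it: term 3 = ll·vv = llvv.
The next term joins llvvllllvvllvvllllvvllllvv and llvvllllvvllvvll.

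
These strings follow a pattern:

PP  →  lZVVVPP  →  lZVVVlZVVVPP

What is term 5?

Each term is the previous one with lZVVV prepended.
From lZVVVlZVVVPP, 2 further steps: lZVVVlZVVVPP → lZVVVlZVVVlZVVVPP → (answer).

lZVVVlZVVVlZVVVlZVVVPP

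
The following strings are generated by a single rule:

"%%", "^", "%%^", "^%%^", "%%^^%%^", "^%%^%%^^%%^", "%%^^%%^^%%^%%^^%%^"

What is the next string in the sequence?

This is a Fibonacci-style word recurrence s(k) = s(k−2)·s(k−1): e.g. %%·^ = %%^.
So term 8 is ^%%^%%^^%%^·%%^^%%^^%%^%%^^%%^.

^%%^%%^^%%^%%^^%%^^%%^%%^^%%^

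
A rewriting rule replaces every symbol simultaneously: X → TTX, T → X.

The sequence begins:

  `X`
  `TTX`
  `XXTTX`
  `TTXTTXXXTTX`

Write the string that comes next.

XXTTXXXTTXTTXTTXXXTTX

Apply φ to TTXTTXXXTTX symbol by symbol: T→X, T→X, X→TTX, T→X, T→X, X→TTX, X→TTX, X→TTX, T→X, T→X, X→TTX; joined: X X TTX X X TTX TTX TTX X X TTX.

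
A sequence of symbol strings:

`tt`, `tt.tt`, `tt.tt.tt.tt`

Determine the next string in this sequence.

s(k+1) = s(k)·.·s(k) — each term doubles the last with '.' between the halves.
Doubling tt.tt.tt.tt with '.' between the halves:

tt.tt.tt.tt.tt.tt.tt.tt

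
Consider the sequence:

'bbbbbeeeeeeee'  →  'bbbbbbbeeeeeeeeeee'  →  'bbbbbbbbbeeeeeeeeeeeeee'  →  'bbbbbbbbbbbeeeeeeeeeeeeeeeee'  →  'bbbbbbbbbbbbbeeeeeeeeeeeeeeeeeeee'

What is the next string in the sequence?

bbbbbbbbbbbbbbbeeeeeeeeeeeeeeeeeeeeeee

Term n consists of 2n-1 b's, followed by 3n-1 e's, where the shown terms are n = 3, 4, 5, 6, 7.
For the next term, n = 8, so the run lengths are 15, 23.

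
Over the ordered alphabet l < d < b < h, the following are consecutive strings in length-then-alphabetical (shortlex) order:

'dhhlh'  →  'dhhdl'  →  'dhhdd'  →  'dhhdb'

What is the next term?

dhhdh

Find the rightmost character of dhhdb below h, bump it to the next letter, and reset everything to its right to l.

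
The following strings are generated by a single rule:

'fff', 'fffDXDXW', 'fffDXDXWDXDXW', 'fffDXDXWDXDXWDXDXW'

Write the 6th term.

Every step adds DXDXW to the end: s(k+1) = s(k)·DXDXW.
From fffDXDXWDXDXWDXDXW, 2 further steps: fffDXDXWDXDXWDXDXW → fffDXDXWDXDXWDXDXWDXDXW → (answer).

fffDXDXWDXDXWDXDXWDXDXWDXDXW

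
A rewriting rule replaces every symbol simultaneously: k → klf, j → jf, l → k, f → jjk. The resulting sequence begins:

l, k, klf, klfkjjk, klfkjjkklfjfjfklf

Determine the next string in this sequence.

Rewriting the 17 symbols of klfkjjkklfjfjfklf one by one yields klf k jjk klf jf jf klf klf k jjk jf jjk jf jjk klf k jjk; concatenated:

klfkjjkklfjfjfklfklfkjjkjfjjkjfjjkklfkjjk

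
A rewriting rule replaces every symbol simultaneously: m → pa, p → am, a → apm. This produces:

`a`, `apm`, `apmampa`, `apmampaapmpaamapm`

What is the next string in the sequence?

φ(apmampaapmpaamapm) expands symbol-by-symbol to apm am pa apm pa am apm apm am pa am apm apm pa apm am pa; joining the 17 pieces gives the next term.

apmampaapmpaamapmapmampaamapmapmpaapmampa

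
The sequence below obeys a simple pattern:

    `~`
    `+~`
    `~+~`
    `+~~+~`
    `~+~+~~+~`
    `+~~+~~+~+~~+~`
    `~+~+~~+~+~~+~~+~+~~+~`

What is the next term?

Each term (from the third on) is the two preceding terms concatenated in order: term 3 = ~·+~ = ~+~.
So term 8 is +~~+~~+~+~~+~·~+~+~~+~+~~+~~+~+~~+~.

+~~+~~+~+~~+~~+~+~~+~+~~+~~+~+~~+~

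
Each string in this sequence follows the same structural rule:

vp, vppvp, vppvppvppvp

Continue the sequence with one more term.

vppvppvppvppvppvppvppvp

Each string is two copies of the previous one joined by 'p'.
One more doubling of vppvppvppvp gives the answer.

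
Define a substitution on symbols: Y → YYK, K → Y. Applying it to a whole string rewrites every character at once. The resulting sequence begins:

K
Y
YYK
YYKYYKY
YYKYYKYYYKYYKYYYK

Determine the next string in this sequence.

φ(YYKYYKYYYKYYKYYYK) expands symbol-by-symbol to YYK YYK Y YYK YYK Y YYK YYK YYK Y YYK YYK Y YYK YYK YYK Y; joining the 17 pieces gives the next term.

YYKYYKYYYKYYKYYYKYYKYYKYYYKYYKYYYKYYKYYKY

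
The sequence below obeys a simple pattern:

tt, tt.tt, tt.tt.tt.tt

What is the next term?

tt.tt.tt.tt.tt.tt.tt.tt

Each string is two copies of the previous one joined by '.'.
One more doubling of tt.tt.tt.tt gives the answer.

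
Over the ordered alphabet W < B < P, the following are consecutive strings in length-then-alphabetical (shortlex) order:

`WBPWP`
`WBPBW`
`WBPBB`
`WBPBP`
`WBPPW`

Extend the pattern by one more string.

WBPPB

Treat WBPPW as a base-3 numeral over the given alphabet and add one, carrying through any trailing P's.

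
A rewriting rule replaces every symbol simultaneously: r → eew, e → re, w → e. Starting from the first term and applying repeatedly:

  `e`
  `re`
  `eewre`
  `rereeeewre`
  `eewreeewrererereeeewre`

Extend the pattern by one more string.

φ(eewreeewrererereeeewre) expands symbol-by-symbol to re re e eew re re re e eew re eew re eew re eew re re re re e eew re; joining the 22 pieces gives the next term.

rereeeewrerereeeewreeewreeewreeewrererereeeewre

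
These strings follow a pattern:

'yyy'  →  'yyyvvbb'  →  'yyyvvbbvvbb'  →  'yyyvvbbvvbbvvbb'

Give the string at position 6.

Each term is the previous one with vvbb appended.
From yyyvvbbvvbbvvbb, 2 further steps: yyyvvbbvvbbvvbb → yyyvvbbvvbbvvbbvvbb → (answer).

yyyvvbbvvbbvvbbvvbbvvbb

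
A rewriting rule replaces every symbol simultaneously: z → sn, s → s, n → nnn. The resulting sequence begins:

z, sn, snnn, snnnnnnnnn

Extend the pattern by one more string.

snnnnnnnnnnnnnnnnnnnnnnnnnnn

Expanding snnnnnnnnn: s→s, n→nnn, n→nnn, n→nnn, n→nnn, n→nnn, n→nnn, n→nnn, n→nnn, n→nnn. Concatenated: s nnn nnn nnn nnn nnn nnn nnn nnn nnn.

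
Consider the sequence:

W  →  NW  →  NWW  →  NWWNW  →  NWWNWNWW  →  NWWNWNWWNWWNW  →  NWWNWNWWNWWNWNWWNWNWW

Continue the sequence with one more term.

NWWNWNWWNWWNWNWWNWNWWNWWNWNWWNWWNW

From term 3 onward, concatenate the last term with the second-to-last: NW·W = NWW, NWW·NW = NWWNW, …
So term 8 is NWWNWNWWNWWNWNWWNWNWW·NWWNWNWWNWWNW.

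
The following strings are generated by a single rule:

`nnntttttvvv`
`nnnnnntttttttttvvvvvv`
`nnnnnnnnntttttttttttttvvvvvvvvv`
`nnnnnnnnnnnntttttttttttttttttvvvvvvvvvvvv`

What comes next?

nnnnnnnnnnnnnnntttttttttttttttttttttvvvvvvvvvvvvvvv

Each string has the form n^{3n} t^{4n+1} v^{3n} (n = 1, 2, …).
At n = 5 the blocks have lengths 15, 21, 15.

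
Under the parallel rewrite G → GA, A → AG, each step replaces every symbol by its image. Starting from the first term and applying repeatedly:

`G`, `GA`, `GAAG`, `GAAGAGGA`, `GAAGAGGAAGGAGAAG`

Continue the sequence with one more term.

Rewriting the 16 symbols of GAAGAGGAAGGAGAAG one by one yields GA AG AG GA AG GA GA AG AG GA GA AG GA AG AG GA; concatenated:

GAAGAGGAAGGAGAAGAGGAGAAGGAAGAGGA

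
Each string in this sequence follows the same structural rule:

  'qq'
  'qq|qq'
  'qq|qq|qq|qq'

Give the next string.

Every step duplicates the string with '|' between the halves.
One more doubling of qq|qq|qq|qq gives the answer.

qq|qq|qq|qq|qq|qq|qq|qq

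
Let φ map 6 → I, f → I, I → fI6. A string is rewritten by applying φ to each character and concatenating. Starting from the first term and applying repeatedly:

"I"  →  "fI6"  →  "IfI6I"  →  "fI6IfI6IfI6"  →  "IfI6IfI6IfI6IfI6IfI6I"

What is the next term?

fI6IfI6IfI6IfI6IfI6IfI6IfI6IfI6IfI6IfI6IfI6

Replace each of the 21 characters of IfI6IfI6IfI6IfI6IfI6I in place — fI6 I fI6 I fI6 I fI6 I fI6 I fI6 I fI6 I fI6 I fI6 I fI6 I fI6 — and concatenate.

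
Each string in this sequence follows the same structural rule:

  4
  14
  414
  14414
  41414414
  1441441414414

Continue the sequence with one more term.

From term 3 onward, concatenate the second-to-last term with the last: 4·14 = 414, 14·414 = 14414, …
So term 7 is 41414414·1441441414414.

414144141441441414414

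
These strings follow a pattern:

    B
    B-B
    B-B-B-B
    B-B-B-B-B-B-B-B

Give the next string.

Every step duplicates the string with '-' between the halves.
So the next term is two copies of B-B-B-B-B-B-B-B with '-' between the halves.

B-B-B-B-B-B-B-B-B-B-B-B-B-B-B-B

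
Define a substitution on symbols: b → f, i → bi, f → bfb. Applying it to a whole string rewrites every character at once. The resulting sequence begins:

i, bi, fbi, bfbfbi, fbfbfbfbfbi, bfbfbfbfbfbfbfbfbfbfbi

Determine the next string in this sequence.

Applying the rule to each of the 22 symbols of bfbfbfbfbfbfbfbfbfbfbi gives the pieces f bfb f bfb f bfb f bfb f bfb f bfb f bfb f bfb f bfb f bfb f bi, which concatenate to the answer.

fbfbfbfbfbfbfbfbfbfbfbfbfbfbfbfbfbfbfbfbfbi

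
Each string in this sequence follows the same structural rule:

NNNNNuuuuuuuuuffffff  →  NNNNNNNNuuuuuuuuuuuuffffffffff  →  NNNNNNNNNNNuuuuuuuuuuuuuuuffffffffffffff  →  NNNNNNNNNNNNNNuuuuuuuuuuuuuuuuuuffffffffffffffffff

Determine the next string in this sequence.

The n-th term is 3n-1 N's then 3n+3 u's then 4n-2 f's, where the shown terms are n = 2, 3, 4, 5.
Setting n = 6 gives 17, 21, 22 characters in each block.

NNNNNNNNNNNNNNNNNuuuuuuuuuuuuuuuuuuuuuffffffffffffffffffffff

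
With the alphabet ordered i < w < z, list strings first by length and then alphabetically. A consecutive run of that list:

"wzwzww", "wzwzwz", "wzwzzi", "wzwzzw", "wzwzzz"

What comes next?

The successor of wzwzzz increments the rightmost position that isn't already z and resets every position after it to i.

wzziii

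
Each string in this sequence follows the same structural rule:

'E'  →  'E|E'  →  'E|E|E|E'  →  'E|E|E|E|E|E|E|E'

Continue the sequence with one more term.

E|E|E|E|E|E|E|E|E|E|E|E|E|E|E|E

Every step duplicates the string with '|' between the halves.
So the next term is two copies of E|E|E|E|E|E|E|E with '|' between the halves.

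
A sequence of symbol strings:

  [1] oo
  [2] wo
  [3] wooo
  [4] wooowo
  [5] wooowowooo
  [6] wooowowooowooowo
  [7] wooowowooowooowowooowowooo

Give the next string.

This is a Fibonacci-style word recurrence s(k) = s(k−1)·s(k−2): e.g. wo·oo = wooo.
So term 8 is wooowowooowooowowooowowooo·wooowowooowooowo.

wooowowooowooowowooowowooowooowowooowooowo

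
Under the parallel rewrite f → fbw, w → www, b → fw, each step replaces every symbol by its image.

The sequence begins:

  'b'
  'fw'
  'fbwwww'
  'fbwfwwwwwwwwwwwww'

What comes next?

fbwfwwwwfbwwwwwwwwwwwwwwwwwwwwwwwwwwwwwwwwwwwwwwww

φ(fbwfwwwwwwwwwwwww) expands symbol-by-symbol to fbw fw www fbw www www www www www www www www www www www www www; joining the 17 pieces gives the next term.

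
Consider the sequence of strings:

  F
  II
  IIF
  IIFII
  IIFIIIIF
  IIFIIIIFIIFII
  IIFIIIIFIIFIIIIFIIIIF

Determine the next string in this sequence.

This is a Fibonacci-style word recurrence s(k) = s(k−1)·s(k−2): e.g. II·F = IIF.
The next term joins IIFIIIIFIIFIIIIFIIIIF and IIFIIIIFIIFII.

IIFIIIIFIIFIIIIFIIIIFIIFIIIIFIIFII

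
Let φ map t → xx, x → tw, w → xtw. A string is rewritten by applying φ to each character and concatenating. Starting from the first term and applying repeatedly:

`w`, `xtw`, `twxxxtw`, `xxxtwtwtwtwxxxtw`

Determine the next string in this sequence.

Rewriting the 16 symbols of xxxtwtwtwtwxxxtw one by one yields tw tw tw xx xtw xx xtw xx xtw xx xtw tw tw tw xx xtw; concatenated:

twtwtwxxxtwxxxtwxxxtwxxxtwtwtwtwxxxtw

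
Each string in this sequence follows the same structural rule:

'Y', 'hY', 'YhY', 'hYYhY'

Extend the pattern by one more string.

YhYhYYhY

From term 3 onward, concatenate the second-to-last term with the last: Y·hY = YhY, hY·YhY = hYYhY, …
Continuing: YhY · hYYhY gives term 5.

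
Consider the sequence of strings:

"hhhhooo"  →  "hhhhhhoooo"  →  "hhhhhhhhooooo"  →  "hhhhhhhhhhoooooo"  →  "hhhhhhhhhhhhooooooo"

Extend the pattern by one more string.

Each string has the form h^{2n} o^{n+1}, where the shown terms are n = 2, 3, 4, 5, 6.
At n = 7 the blocks have lengths 14, 8.

hhhhhhhhhhhhhhoooooooo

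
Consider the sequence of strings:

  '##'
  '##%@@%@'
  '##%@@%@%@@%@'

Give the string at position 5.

##%@@%@%@@%@%@@%@%@@%@

Every step adds %@@%@ to the end: s(k+1) = s(k)·%@@%@.
From ##%@@%@%@@%@, 2 further steps: ##%@@%@%@@%@ → ##%@@%@%@@%@%@@%@ → (answer).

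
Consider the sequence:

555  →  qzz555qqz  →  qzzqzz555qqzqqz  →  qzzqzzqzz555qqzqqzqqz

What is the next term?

s(k+1) = qzz·s(k)·qqz, so each term gains qzz as a prefix and qqz as a suffix.
One more step from qzzqzzqzz555qqzqqzqqz gives the answer.

qzzqzzqzzqzz555qqzqqzqqzqqz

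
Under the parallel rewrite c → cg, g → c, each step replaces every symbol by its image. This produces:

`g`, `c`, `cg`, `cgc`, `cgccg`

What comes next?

Expanding cgccg: c→cg, g→c, c→cg, c→cg, g→c. Concatenated: cg c cg cg c.

cgccgcgc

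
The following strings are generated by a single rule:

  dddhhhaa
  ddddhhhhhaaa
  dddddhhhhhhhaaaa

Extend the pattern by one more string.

Each string has the form d^{n+2} h^{2n+1} a^{n+1} (n = 1, 2, …).
Setting n = 4 gives 6, 9, 5 characters in each block.

ddddddhhhhhhhhhaaaaa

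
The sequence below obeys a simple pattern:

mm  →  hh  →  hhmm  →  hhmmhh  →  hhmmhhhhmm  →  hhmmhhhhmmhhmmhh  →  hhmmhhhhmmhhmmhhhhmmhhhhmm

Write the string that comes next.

hhmmhhhhmmhhmmhhhhmmhhhhmmhhmmhhhhmmhhmmhh

From term 3 onward, concatenate the last term with the second-to-last: hh·mm = hhmm, hhmm·hh = hhmmhh, …
The next term joins hhmmhhhhmmhhmmhhhhmmhhhhmm and hhmmhhhhmmhhmmhh.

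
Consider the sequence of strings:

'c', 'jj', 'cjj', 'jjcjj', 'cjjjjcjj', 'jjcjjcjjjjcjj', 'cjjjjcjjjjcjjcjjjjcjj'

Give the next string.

jjcjjcjjjjcjjcjjjjcjjjjcjjcjjjjcjj

Each term (from the third on) is the two preceding terms concatenated in order: term 3 = c·jj = cjj.
Continuing: jjcjjcjjjjcjj · cjjjjcjjjjcjjcjjjjcjj gives term 8.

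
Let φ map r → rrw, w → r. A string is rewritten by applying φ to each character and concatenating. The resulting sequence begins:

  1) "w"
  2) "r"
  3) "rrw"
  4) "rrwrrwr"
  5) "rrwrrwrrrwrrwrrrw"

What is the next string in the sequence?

Rewriting the 17 symbols of rrwrrwrrrwrrwrrrw one by one yields rrw rrw r rrw rrw r rrw rrw rrw r rrw rrw r rrw rrw rrw r; concatenated:

rrwrrwrrrwrrwrrrwrrwrrwrrrwrrwrrrwrrwrrwr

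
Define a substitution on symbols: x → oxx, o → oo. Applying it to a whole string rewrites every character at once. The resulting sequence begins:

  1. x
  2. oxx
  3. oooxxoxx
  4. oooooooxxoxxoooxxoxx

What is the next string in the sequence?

Rewriting the 20 symbols of oooooooxxoxxoooxxoxx one by one yields oo oo oo oo oo oo oo oxx oxx oo oxx oxx oo oo oo oxx oxx oo oxx oxx; concatenated:

oooooooooooooooxxoxxoooxxoxxoooooooxxoxxoooxxoxx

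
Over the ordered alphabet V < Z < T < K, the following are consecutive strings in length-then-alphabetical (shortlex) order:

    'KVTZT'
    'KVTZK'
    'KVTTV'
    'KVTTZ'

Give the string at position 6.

Continuing the enumeration 2 steps past KVTTZ: KVTTZ → KVTTT → (answer).

KVTTK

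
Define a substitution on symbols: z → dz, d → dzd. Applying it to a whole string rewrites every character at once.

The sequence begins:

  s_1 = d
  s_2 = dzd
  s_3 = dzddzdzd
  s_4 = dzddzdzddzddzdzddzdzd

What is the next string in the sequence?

Replace each of the 21 characters of dzddzdzddzddzdzddzdzd in place — dzd dz dzd dzd dz dzd dz dzd dzd dz dzd dzd dz dzd dz dzd dzd dz dzd dz dzd — and concatenate.

dzddzdzddzddzdzddzdzddzddzdzddzddzdzddzdzddzddzdzddzdzd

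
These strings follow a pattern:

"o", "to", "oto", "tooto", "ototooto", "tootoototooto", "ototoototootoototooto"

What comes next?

tootoototootoototoototootoototooto

This is a Fibonacci-style word recurrence s(k) = s(k−2)·s(k−1): e.g. o·to = oto.
Continuing: tootoototooto · ototoototootoototooto gives term 8.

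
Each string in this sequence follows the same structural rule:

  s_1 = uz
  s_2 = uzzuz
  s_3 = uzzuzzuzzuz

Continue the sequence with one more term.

s(k+1) = s(k)·z·s(k) — each term doubles the last with 'z' between the halves.
One more doubling of uzzuzzuzzuz gives the answer.

uzzuzzuzzuzzuzzuzzuzzuz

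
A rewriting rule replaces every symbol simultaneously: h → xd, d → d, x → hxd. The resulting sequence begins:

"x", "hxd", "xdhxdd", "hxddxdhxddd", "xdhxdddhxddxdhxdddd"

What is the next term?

hxddxdhxddddxdhxdddhxddxdhxddddd

φ(xdhxdddhxddxdhxdddd) expands symbol-by-symbol to hxd d xd hxd d d d xd hxd d d hxd d xd hxd d d d d; joining the 19 pieces gives the next term.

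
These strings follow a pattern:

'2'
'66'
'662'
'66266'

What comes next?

This is a Fibonacci-style word recurrence s(k) = s(k−1)·s(k−2): e.g. 66·2 = 662.
Continuing: 66266 · 662 gives term 5.

66266662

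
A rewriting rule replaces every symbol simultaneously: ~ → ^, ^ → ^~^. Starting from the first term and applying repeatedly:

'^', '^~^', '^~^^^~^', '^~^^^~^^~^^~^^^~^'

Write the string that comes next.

^~^^^~^^~^^~^^^~^^~^^^~^^~^^^~^^~^^~^^^~^

Applying the rule to each of the 17 symbols of ^~^^^~^^~^^~^^^~^ gives the pieces ^~^ ^ ^~^ ^~^ ^~^ ^ ^~^ ^~^ ^ ^~^ ^~^ ^ ^~^ ^~^ ^~^ ^ ^~^, which concatenate to the answer.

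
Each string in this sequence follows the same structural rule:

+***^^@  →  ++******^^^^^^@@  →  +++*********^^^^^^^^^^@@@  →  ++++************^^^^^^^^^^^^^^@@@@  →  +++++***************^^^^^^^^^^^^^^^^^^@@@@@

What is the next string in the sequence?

Term n consists of n +'s, followed by 3n *'s, followed by 4n-2 ^'s, followed by n @'s (n = 1, 2, …).
Setting n = 6 gives 6, 18, 22, 6 characters in each block.

++++++******************^^^^^^^^^^^^^^^^^^^^^^@@@@@@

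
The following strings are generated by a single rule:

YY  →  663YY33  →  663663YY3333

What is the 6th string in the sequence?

Each term wraps the previous one in 663 on the left and 33 on the right.
From 663663YY3333, 3 further steps: 663663YY3333 → 663663663YY333333 → 663663663663YY33333333 → (answer).

663663663663663YY3333333333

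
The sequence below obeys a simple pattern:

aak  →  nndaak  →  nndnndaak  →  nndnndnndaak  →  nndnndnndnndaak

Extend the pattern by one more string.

The strings grow by a fixed prefix nnd each time.
One more step from nndnndnndnndaak gives the answer.

nndnndnndnndnndaak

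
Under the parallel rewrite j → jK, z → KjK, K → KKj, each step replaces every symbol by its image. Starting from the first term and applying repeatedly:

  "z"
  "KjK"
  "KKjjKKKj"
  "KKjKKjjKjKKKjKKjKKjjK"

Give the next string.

Replace each of the 21 characters of KKjKKjjKjKKKjKKjKKjjK in place — KKj KKj jK KKj KKj jK jK KKj jK KKj KKj KKj jK KKj KKj jK KKj KKj jK jK KKj — and concatenate.

KKjKKjjKKKjKKjjKjKKKjjKKKjKKjKKjjKKKjKKjjKKKjKKjjKjKKKj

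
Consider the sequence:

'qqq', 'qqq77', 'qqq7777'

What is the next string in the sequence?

Each term is the previous one with 77 appended.
So the next term is qqq7777·77.

qqq777777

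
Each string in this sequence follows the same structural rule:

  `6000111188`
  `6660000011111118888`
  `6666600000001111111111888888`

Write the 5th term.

6666666660000000000011111111111111118888888888

Term n consists of 2n-1 6's, followed by 2n+1 0's, followed by 3n+1 1's, followed by 2n 8's (n = 1, 2, …).
For term 5, n = 5, so the run lengths are 9, 11, 16, 10.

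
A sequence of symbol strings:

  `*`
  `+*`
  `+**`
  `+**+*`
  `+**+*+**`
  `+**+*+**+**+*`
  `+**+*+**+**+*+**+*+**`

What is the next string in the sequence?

Each term (from the third on) is the previous term followed by the one before it: term 3 = +*·* = +**.
The next term joins +**+*+**+**+*+**+*+** and +**+*+**+**+*.

+**+*+**+**+*+**+*+**+**+*+**+**+*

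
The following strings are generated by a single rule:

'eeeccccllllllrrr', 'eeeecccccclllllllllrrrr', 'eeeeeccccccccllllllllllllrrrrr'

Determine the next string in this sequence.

eeeeeecccccccccclllllllllllllllrrrrrr

Term n consists of n+1 e's, followed by 2n c's, followed by 3n l's, followed by n+1 r's, where the shown terms are n = 2, 3, 4.
For the next term, n = 5, so the run lengths are 6, 10, 15, 6.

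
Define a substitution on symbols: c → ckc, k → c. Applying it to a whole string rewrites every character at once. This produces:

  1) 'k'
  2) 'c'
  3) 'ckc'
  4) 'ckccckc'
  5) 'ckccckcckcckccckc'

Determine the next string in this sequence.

φ(ckccckcckcckccckc) expands symbol-by-symbol to ckc c ckc ckc ckc c ckc ckc c ckc ckc c ckc ckc ckc c ckc; joining the 17 pieces gives the next term.

ckccckcckcckccckcckccckcckccckcckcckccckc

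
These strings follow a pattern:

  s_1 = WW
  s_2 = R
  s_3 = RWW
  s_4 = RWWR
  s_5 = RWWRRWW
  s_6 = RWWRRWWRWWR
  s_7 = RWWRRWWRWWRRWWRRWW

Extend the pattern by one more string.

RWWRRWWRWWRRWWRRWWRWWRRWWRWWR

Each term (from the third on) is the previous term followed by the one before it: term 3 = R·WW = RWW.
So term 8 is RWWRRWWRWWRRWWRRWW·RWWRRWWRWWR.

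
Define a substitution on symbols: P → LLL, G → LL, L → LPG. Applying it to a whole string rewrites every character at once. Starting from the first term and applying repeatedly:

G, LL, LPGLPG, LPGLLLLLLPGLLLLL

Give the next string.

φ(LPGLLLLLLPGLLLLL) expands symbol-by-symbol to LPG LLL LL LPG LPG LPG LPG LPG LPG LLL LL LPG LPG LPG LPG LPG; joining the 16 pieces gives the next term.

LPGLLLLLLPGLPGLPGLPGLPGLPGLLLLLLPGLPGLPGLPGLPG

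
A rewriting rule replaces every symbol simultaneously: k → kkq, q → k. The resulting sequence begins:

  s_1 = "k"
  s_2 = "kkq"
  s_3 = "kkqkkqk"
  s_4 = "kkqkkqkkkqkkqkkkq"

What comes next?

Rewriting the 17 symbols of kkqkkqkkkqkkqkkkq one by one yields kkq kkq k kkq kkq k kkq kkq kkq k kkq kkq k kkq kkq kkq k; concatenated:

kkqkkqkkkqkkqkkkqkkqkkqkkkqkkqkkkqkkqkkqk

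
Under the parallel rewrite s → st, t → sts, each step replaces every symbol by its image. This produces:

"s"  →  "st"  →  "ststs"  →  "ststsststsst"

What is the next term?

ststsststsstststsststsstststs

Apply φ to ststsststsst symbol by symbol: s→st, t→sts, s→st, t→sts, s→st, s→st, t→sts, s→st, t→sts, s→st, s→st, t→sts; joined: st sts st sts st st sts st sts st st sts.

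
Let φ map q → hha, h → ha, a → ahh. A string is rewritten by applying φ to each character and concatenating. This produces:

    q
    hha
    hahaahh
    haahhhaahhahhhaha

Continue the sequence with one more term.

φ(haahhhaahhahhhaha) expands symbol-by-symbol to ha ahh ahh ha ha ha ahh ahh ha ha ahh ha ha ha ahh ha ahh; joining the 17 pieces gives the next term.

haahhahhhahahaahhahhhahaahhhahahaahhhaahh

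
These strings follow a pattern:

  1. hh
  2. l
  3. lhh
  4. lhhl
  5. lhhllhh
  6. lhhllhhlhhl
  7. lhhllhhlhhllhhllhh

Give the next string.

From term 3 onward, concatenate the last term with the second-to-last: l·hh = lhh, lhh·l = lhhl, …
So term 8 is lhhllhhlhhllhhllhh·lhhllhhlhhl.

lhhllhhlhhllhhllhhlhhllhhlhhl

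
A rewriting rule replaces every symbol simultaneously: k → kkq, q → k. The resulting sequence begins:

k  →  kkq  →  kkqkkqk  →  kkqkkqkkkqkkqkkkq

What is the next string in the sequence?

kkqkkqkkkqkkqkkkqkkqkkqkkkqkkqkkkqkkqkkqk

φ(kkqkkqkkkqkkqkkkq) expands symbol-by-symbol to kkq kkq k kkq kkq k kkq kkq kkq k kkq kkq k kkq kkq kkq k; joining the 17 pieces gives the next term.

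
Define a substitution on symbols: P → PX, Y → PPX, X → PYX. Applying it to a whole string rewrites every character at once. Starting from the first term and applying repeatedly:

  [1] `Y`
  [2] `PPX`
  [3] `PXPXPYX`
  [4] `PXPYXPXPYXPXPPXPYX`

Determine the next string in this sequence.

φ(PXPYXPXPYXPXPPXPYX) expands symbol-by-symbol to PX PYX PX PPX PYX PX PYX PX PPX PYX PX PYX PX PX PYX PX PPX PYX; joining the 18 pieces gives the next term.

PXPYXPXPPXPYXPXPYXPXPPXPYXPXPYXPXPXPYXPXPPXPYX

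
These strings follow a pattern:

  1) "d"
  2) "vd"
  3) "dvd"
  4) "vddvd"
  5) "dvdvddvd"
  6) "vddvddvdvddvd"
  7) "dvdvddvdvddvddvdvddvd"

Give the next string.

vddvddvdvddvddvdvddvdvddvddvdvddvd

From term 3 onward, concatenate the second-to-last term with the last: d·vd = dvd, vd·dvd = vddvd, …
So term 8 is vddvddvdvddvd·dvdvddvdvddvddvdvddvd.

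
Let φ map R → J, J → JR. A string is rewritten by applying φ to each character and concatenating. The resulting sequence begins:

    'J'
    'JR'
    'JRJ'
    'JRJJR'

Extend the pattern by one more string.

Expanding JRJJR: J→JR, R→J, J→JR, J→JR, R→J. Concatenated: JR J JR JR J.

JRJJRJRJ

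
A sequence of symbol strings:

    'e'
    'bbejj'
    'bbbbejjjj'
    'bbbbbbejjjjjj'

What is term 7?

Every step adds bb to the front and jj to the end of the previous string.
From bbbbbbejjjjjj, 3 further steps: bbbbbbejjjjjj → bbbbbbbbejjjjjjjj → bbbbbbbbbbejjjjjjjjjj → (answer).

bbbbbbbbbbbbejjjjjjjjjjjj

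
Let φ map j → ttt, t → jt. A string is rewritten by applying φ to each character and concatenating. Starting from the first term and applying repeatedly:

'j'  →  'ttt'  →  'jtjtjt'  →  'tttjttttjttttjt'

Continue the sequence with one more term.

Rewriting the 15 symbols of tttjttttjttttjt one by one yields jt jt jt ttt jt jt jt jt ttt jt jt jt jt ttt jt; concatenated:

jtjtjttttjtjtjtjttttjtjtjtjttttjt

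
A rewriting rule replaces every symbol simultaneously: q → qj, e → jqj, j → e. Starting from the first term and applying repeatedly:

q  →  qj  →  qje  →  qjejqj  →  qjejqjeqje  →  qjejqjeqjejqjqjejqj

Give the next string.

Applying the rule to each of the 19 symbols of qjejqjeqjejqjqjejqj gives the pieces qj e jqj e qj e jqj qj e jqj e qj e qj e jqj e qj e, which concatenate to the answer.

qjejqjeqjejqjqjejqjeqjeqjejqjeqje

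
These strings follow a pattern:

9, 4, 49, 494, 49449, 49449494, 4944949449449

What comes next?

Each term (from the third on) is the previous term followed by the one before it: term 3 = 4·9 = 49.
The next term joins 4944949449449 and 49449494.

494494944944949449494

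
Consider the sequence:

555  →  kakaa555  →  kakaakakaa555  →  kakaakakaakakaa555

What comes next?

kakaakakaakakaakakaa555

The strings grow by a fixed prefix kakaa each time.
One more step from kakaakakaakakaa555 gives the answer.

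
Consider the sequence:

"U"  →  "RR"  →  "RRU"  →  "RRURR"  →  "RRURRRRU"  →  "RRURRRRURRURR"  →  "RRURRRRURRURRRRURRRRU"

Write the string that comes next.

From term 3 onward, concatenate the last term with the second-to-last: RR·U = RRU, RRU·RR = RRURR, …
The next term joins RRURRRRURRURRRRURRRRU and RRURRRRURRURR.

RRURRRRURRURRRRURRRRURRURRRRURRURR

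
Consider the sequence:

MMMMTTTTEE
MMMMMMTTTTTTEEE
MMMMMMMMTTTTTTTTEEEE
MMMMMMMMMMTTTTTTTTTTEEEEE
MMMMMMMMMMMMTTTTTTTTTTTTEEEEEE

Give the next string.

Term n consists of 2n M's, followed by 2n T's, followed by n E's, where the shown terms are n = 2, 3, 4, 5, 6.
Setting n = 7 gives 14, 14, 7 characters in each block.

MMMMMMMMMMMMMMTTTTTTTTTTTTTTEEEEEEE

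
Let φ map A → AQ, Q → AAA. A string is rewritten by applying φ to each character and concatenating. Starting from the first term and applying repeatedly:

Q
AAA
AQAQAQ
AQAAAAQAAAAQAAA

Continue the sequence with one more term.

AQAAAAQAQAQAQAAAAQAQAQAQAAAAQAQAQ

φ(AQAAAAQAAAAQAAA) expands symbol-by-symbol to AQ AAA AQ AQ AQ AQ AAA AQ AQ AQ AQ AAA AQ AQ AQ; joining the 15 pieces gives the next term.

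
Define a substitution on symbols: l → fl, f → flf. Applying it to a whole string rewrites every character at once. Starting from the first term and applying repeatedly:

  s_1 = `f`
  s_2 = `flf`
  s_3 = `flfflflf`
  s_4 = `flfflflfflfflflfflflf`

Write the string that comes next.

flfflflfflfflflfflflfflfflflfflfflflfflflfflfflflfflflf

Replace each of the 21 characters of flfflflfflfflflfflflf in place — flf fl flf flf fl flf fl flf flf fl flf flf fl flf fl flf flf fl flf fl flf — and concatenate.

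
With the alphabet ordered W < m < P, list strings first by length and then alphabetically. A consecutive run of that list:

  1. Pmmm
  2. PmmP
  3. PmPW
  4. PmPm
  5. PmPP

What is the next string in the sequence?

PPWW

Treat PmPP as a base-3 numeral over the given alphabet and add one, carrying through any trailing P's.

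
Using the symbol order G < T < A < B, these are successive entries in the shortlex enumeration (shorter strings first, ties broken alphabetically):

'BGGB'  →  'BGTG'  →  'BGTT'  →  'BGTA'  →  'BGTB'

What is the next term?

BGAG

Treat BGTB as a base-4 numeral over the given alphabet and add one, carrying through any trailing B's.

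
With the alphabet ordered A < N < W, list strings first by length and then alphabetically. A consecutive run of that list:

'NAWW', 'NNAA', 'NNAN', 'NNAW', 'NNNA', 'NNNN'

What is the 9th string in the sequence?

NNWN

Advancing 3 positions from NNNN through NNNN → NNNW → NNWA reaches term 9.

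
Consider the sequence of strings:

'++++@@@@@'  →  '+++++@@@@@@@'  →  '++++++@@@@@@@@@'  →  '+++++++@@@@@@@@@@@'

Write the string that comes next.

Term n consists of n+1 +'s, followed by 2n-1 @'s, where the shown terms are n = 3, 4, 5, 6.
Setting n = 7 gives 8, 13 characters in each block.

++++++++@@@@@@@@@@@@@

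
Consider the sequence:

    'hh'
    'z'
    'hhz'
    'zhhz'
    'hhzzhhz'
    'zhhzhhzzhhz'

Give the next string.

Each term (from the third on) is the two preceding terms concatenated in order: term 3 = hh·z = hhz.
The next term joins hhzzhhz and zhhzhhzzhhz.

hhzzhhzzhhzhhzzhhz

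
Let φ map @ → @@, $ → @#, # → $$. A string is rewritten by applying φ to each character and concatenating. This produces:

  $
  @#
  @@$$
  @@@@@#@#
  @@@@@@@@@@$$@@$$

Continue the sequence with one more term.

@@@@@@@@@@@@@@@@@@@@@#@#@@@@@#@#

φ(@@@@@@@@@@$$@@$$) expands symbol-by-symbol to @@ @@ @@ @@ @@ @@ @@ @@ @@ @@ @# @# @@ @@ @# @#; joining the 16 pieces gives the next term.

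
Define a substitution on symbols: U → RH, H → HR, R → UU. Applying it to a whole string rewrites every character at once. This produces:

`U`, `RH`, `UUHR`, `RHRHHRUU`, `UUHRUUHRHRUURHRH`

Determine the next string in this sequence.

RHRHHRUURHRHHRUUHRUURHRHUUHRUUHR

φ(UUHRUUHRHRUURHRH) expands symbol-by-symbol to RH RH HR UU RH RH HR UU HR UU RH RH UU HR UU HR; joining the 16 pieces gives the next term.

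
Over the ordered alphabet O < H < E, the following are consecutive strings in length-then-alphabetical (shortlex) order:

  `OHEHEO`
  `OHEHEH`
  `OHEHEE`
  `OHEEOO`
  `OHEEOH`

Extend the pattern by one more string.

The successor of OHEEOH increments the rightmost position that isn't already E and resets every position after it to O.

OHEEOE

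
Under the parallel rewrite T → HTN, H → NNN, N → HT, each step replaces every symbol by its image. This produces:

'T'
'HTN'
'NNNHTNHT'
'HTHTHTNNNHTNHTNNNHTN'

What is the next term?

NNNHTNNNNHTNNNNHTNHTHTHTNNNHTNHTNNNHTNHTHTHTNNNHTNHT

φ(HTHTHTNNNHTNHTNNNHTN) expands symbol-by-symbol to NNN HTN NNN HTN NNN HTN HT HT HT NNN HTN HT NNN HTN HT HT HT NNN HTN HT; joining the 20 pieces gives the next term.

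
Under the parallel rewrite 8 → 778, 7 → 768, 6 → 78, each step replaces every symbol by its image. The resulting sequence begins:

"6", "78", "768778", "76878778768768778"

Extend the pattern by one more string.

Replace each of the 17 characters of 76878778768768778 in place — 768 78 778 768 778 768 768 778 768 78 778 768 78 778 768 768 778 — and concatenate.

768787787687787687687787687877876878778768768778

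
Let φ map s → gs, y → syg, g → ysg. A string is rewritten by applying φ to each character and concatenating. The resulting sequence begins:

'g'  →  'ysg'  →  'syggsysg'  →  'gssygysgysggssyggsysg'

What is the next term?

ysggsgssygysgsyggsysgsyggsysgysggsgssygysgysggssyggsysg

Replace each of the 21 characters of gssygysgysggssyggsysg in place — ysg gs gs syg ysg syg gs ysg syg gs ysg ysg gs gs syg ysg ysg gs syg gs ysg — and concatenate.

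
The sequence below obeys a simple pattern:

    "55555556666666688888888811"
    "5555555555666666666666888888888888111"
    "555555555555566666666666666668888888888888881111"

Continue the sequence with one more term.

Each string has the form 5^{3n+1} 6^{4n} 8^{3n+3} 1^{n}, where the shown terms are n = 2, 3, 4.
At n = 5 the blocks have lengths 16, 20, 18, 5.

55555555555555556666666666666666666688888888888888888811111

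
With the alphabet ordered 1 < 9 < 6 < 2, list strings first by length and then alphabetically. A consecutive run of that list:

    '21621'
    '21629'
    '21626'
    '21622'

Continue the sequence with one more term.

21211

Treat 21622 as a base-4 numeral over the given alphabet and add one, carrying through any trailing 2's.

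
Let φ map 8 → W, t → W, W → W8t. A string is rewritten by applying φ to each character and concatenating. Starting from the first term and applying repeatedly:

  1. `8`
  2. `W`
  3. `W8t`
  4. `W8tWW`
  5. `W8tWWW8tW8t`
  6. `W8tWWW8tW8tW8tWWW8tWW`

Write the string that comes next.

Rewriting the 21 symbols of W8tWWW8tW8tW8tWWW8tWW one by one yields W8t W W W8t W8t W8t W W W8t W W W8t W W W8t W8t W8t W W W8t W8t; concatenated:

W8tWWW8tW8tW8tWWW8tWWW8tWWW8tW8tW8tWWW8tW8t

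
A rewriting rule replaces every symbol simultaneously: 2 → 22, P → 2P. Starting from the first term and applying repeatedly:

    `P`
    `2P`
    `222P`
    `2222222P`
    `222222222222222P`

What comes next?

2222222222222222222222222222222P

Applying the rule to each of the 16 symbols of 222222222222222P gives the pieces 22 22 22 22 22 22 22 22 22 22 22 22 22 22 22 2P, which concatenate to the answer.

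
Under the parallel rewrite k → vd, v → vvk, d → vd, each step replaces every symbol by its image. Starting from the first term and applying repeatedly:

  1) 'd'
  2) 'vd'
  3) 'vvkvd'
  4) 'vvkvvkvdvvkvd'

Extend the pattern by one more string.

φ(vvkvvkvdvvkvd) expands symbol-by-symbol to vvk vvk vd vvk vvk vd vvk vd vvk vvk vd vvk vd; joining the 13 pieces gives the next term.

vvkvvkvdvvkvvkvdvvkvdvvkvvkvdvvkvd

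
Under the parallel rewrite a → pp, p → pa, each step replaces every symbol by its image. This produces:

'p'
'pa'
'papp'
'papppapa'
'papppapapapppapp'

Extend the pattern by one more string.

papppapapapppapppapppapapapppapa

Replace each of the 16 characters of papppapapapppapp in place — pa pp pa pa pa pp pa pp pa pp pa pa pa pp pa pa — and concatenate.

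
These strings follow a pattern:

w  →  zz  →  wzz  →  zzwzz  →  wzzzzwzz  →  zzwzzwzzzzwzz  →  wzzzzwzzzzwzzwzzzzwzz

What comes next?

This is a Fibonacci-style word recurrence s(k) = s(k−2)·s(k−1): e.g. w·zz = wzz.
Continuing: zzwzzwzzzzwzz · wzzzzwzzzzwzzwzzzzwzz gives term 8.

zzwzzwzzzzwzzwzzzzwzzzzwzzwzzzzwzz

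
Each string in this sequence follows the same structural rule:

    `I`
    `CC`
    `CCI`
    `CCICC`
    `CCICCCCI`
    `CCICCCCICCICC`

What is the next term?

Each term (from the third on) is the previous term followed by the one before it: term 3 = CC·I = CCI.
Continuing: CCICCCCICCICC · CCICCCCI gives term 7.

CCICCCCICCICCCCICCCCI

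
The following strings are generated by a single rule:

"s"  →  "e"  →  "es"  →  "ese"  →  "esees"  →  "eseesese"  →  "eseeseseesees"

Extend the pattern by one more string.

eseeseseeseeseseesese

From term 3 onward, concatenate the last term with the second-to-last: e·s = es, es·e = ese, …
Continuing: eseeseseesees · eseesese gives term 8.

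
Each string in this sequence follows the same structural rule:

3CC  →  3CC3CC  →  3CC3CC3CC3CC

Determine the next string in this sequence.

3CC3CC3CC3CC3CC3CC3CC3CC

Every step duplicates the string.
So the next term is two copies of 3CC3CC3CC3CC.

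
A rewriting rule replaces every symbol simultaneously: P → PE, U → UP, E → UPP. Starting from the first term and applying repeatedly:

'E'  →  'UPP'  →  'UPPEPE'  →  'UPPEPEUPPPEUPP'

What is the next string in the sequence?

UPPEPEUPPPEUPPUPPEPEPEUPPUPPEPE

Applying the rule to each of the 14 symbols of UPPEPEUPPPEUPP gives the pieces UP PE PE UPP PE UPP UP PE PE PE UPP UP PE PE, which concatenate to the answer.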